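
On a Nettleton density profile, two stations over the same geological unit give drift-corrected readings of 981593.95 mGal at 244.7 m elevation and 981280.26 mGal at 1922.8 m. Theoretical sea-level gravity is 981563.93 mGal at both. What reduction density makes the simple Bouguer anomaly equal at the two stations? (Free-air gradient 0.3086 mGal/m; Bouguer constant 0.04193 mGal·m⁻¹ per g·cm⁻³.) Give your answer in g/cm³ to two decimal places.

Δg_obs = 981280.26 − 981593.95 = -313.69 mGal over Δh = 1922.8 − 244.7 = 1678.1 m
Equal Bouguer anomalies ⇒ Δg_obs + (0.3086 − 0.04193ρ)·Δh = 0
0.3086 − 0.04193ρ = −Δg_obs/Δh = 0.18693
ρ = (0.3086 − 0.18693) / 0.04193 = 2.90 g/cm³

2.90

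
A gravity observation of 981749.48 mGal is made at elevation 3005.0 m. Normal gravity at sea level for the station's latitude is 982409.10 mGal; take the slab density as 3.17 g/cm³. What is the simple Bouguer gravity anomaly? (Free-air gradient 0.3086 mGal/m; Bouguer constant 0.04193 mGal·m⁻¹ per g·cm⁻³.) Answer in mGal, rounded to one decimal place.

-131.7

Free-air correction = 0.3086 × 3005.0 = 927.34 mGal
Free-air anomaly = 981749.48 − 982409.10 + (927.34) = 267.72 mGal
Bouguer slab correction = 0.04193 × 3.17 × 3005.0 = 399.42 mGal
Simple Bouguer anomaly = 267.72 − (399.42) = -131.70 mGal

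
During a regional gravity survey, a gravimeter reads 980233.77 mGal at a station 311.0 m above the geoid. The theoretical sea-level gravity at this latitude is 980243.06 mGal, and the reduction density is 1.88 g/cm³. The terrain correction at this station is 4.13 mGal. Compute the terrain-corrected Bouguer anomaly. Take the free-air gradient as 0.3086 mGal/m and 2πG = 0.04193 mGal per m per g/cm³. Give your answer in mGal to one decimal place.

Free-air correction = 0.3086 × 311.0 = 95.97 mGal
Free-air anomaly = 980233.77 − 980243.06 + (95.97) = 86.68 mGal
Bouguer slab correction = 0.04193 × 1.88 × 311.0 = 24.52 mGal
Simple Bouguer anomaly = 86.68 − (24.52) = 62.16 mGal
Complete Bouguer anomaly = 62.16 + 4.13 = 66.29 mGal

66.3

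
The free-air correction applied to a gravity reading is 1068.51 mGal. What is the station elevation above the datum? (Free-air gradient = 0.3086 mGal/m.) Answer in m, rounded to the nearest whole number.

3462

h = 1068.51 / 0.3086 = 3462.44 m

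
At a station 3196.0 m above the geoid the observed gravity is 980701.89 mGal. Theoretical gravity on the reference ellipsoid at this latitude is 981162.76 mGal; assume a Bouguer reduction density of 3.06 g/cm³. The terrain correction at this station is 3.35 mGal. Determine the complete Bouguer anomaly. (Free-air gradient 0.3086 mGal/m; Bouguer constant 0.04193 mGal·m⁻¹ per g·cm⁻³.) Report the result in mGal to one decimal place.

Free-air correction = 0.3086 × 3196.0 = 986.29 mGal
Free-air anomaly = 980701.89 − 981162.76 + (986.29) = 525.42 mGal
Bouguer slab correction = 0.04193 × 3.06 × 3196.0 = 410.07 mGal
Simple Bouguer anomaly = 525.42 − (410.07) = 115.35 mGal
Complete Bouguer anomaly = 115.35 + 3.35 = 118.70 mGal

118.7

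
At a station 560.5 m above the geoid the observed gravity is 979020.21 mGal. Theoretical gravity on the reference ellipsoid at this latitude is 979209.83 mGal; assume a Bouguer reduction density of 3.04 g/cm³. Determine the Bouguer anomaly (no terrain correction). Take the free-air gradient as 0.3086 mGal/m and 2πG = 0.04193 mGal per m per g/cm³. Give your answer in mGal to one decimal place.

-88.1

Free-air correction = 0.3086 × 560.5 = 172.97 mGal
Free-air anomaly = 979020.21 − 979209.83 + (172.97) = -16.65 mGal
Bouguer slab correction = 0.04193 × 3.04 × 560.5 = 71.45 mGal
Simple Bouguer anomaly = -16.65 − (71.45) = -88.10 mGal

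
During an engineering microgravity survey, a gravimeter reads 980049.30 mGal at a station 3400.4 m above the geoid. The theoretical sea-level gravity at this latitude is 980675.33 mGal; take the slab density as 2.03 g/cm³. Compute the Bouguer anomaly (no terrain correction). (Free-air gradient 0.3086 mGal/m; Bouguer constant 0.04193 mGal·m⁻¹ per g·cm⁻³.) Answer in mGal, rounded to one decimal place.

133.9

Free-air correction = 0.3086 × 3400.4 = 1049.36 mGal
Free-air anomaly = 980049.30 − 980675.33 + (1049.36) = 423.33 mGal
Bouguer slab correction = 0.04193 × 2.03 × 3400.4 = 289.43 mGal
Simple Bouguer anomaly = 423.33 − (289.43) = 133.90 mGal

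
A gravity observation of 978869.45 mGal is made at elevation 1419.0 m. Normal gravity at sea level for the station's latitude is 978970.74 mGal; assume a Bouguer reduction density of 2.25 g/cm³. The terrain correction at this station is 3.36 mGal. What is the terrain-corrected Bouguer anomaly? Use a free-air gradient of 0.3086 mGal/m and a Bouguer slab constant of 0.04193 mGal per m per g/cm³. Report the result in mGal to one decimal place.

206.1

Free-air correction = 0.3086 × 1419.0 = 437.90 mGal
Free-air anomaly = 978869.45 − 978970.74 + (437.90) = 336.61 mGal
Bouguer slab correction = 0.04193 × 2.25 × 1419.0 = 133.87 mGal
Simple Bouguer anomaly = 336.61 − (133.87) = 202.74 mGal
Complete Bouguer anomaly = 202.74 + 3.36 = 206.10 mGal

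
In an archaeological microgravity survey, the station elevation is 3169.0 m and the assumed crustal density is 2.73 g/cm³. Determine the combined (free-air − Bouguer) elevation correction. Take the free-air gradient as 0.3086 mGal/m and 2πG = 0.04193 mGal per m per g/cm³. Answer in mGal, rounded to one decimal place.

615.2

Combined gradient = 0.3086 − 0.04193 × 2.73 = 0.1941311 mGal/m
Combined elevation correction = 0.1941311 × 3169.0 = 615.2 mGal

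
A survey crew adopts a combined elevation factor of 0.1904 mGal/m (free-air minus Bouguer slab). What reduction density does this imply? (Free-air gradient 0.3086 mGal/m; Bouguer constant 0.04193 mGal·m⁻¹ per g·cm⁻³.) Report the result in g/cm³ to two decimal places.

2.82

0.1904 = 0.3086 − 0.04193 × ρ
ρ = (0.3086 − 0.1904) / 0.04193 = 2.82 g/cm³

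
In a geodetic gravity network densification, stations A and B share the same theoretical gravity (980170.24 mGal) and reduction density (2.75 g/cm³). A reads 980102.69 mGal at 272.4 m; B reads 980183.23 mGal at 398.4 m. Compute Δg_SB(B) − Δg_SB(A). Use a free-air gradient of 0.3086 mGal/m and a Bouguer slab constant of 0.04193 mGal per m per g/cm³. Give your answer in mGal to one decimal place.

104.9

Δg_SB(A) = 980102.69 − 980170.24 + 0.3086×272.4 − 0.04193×2.75×272.4 = -14.90 mGal
Δg_SB(B) = 980183.23 − 980170.24 + 0.3086×398.4 − 0.04193×2.75×398.4 = 90.00 mGal
Difference = 90.00 − (-14.90) = 104.90 mGal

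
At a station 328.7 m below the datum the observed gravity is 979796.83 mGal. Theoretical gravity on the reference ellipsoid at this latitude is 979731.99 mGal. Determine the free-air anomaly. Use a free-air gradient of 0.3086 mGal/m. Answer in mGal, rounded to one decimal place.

Free-air correction = 0.3086 × -328.7 = -101.44 mGal
Free-air anomaly = 979796.83 − 979731.99 + (-101.44) = -36.60 mGal

-36.6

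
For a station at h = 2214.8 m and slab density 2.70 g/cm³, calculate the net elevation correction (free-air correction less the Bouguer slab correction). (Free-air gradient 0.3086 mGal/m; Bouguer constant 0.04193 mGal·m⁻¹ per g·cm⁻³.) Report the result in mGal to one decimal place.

Combined gradient = 0.3086 − 0.04193 × 2.70 = 0.1953890 mGal/m
Combined elevation correction = 0.1953890 × 2214.8 = 432.7 mGal

432.7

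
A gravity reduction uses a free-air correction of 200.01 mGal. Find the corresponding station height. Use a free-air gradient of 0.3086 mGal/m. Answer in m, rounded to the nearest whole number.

h = 200.01 / 0.3086 = 648.12 m

648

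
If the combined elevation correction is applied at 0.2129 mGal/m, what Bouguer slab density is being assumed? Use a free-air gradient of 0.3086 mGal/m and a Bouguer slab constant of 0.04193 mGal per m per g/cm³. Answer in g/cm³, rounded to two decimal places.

2.28

0.2129 = 0.3086 − 0.04193 × ρ
ρ = (0.3086 − 0.2129) / 0.04193 = 2.28 g/cm³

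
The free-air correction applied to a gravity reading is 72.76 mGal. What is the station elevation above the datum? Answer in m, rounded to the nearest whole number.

236

h = 72.76 / 0.3086 = 235.77 m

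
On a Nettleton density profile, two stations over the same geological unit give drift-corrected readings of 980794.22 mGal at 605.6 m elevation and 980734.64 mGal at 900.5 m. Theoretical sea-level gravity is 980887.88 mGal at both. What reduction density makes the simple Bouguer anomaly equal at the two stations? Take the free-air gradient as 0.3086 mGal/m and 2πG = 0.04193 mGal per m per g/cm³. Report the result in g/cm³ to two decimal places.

Δg_obs = 980734.64 − 980794.22 = -59.58 mGal over Δh = 900.5 − 605.6 = 294.9 m
Equal Bouguer anomalies ⇒ Δg_obs + (0.3086 − 0.04193ρ)·Δh = 0
0.3086 − 0.04193ρ = −Δg_obs/Δh = 0.20203
ρ = (0.3086 − 0.20203) / 0.04193 = 2.54 g/cm³

2.54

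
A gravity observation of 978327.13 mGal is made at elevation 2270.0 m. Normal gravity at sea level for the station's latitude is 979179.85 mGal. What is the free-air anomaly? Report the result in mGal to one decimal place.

-152.2

Free-air correction = 0.3086 × 2270.0 = 700.52 mGal
Free-air anomaly = 978327.13 − 979179.85 + (700.52) = -152.20 mGal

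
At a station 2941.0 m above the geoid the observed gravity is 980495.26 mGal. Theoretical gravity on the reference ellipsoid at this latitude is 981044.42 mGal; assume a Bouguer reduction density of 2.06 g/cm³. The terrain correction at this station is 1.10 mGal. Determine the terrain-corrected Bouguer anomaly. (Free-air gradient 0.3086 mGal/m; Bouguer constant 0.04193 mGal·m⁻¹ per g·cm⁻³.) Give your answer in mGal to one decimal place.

105.5

Free-air correction = 0.3086 × 2941.0 = 907.59 mGal
Free-air anomaly = 980495.26 − 981044.42 + (907.59) = 358.43 mGal
Bouguer slab correction = 0.04193 × 2.06 × 2941.0 = 254.03 mGal
Simple Bouguer anomaly = 358.43 − (254.03) = 104.40 mGal
Complete Bouguer anomaly = 104.40 + 1.10 = 105.50 mGal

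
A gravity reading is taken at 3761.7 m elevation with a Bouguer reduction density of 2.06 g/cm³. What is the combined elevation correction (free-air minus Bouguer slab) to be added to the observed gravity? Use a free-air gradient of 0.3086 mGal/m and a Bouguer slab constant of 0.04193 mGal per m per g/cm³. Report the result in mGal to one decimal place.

835.9

Combined gradient = 0.3086 − 0.04193 × 2.06 = 0.2222242 mGal/m
Combined elevation correction = 0.2222242 × 3761.7 = 835.9 mGal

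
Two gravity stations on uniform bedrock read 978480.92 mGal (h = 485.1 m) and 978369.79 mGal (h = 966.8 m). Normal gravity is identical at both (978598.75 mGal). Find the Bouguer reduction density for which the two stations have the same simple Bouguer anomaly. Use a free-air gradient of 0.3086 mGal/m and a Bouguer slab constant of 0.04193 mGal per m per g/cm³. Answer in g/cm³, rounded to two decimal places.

Δg_obs = 978369.79 − 978480.92 = -111.13 mGal over Δh = 966.8 − 485.1 = 481.7 m
Equal Bouguer anomalies ⇒ Δg_obs + (0.3086 − 0.04193ρ)·Δh = 0
0.3086 − 0.04193ρ = −Δg_obs/Δh = 0.23070
ρ = (0.3086 − 0.23070) / 0.04193 = 1.86 g/cm³

1.86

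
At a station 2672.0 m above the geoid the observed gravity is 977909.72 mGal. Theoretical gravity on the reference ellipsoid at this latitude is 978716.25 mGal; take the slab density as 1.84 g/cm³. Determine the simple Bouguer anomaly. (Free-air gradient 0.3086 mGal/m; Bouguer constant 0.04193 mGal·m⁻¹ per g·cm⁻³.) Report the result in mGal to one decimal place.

-188.1

Free-air correction = 0.3086 × 2672.0 = 824.58 mGal
Free-air anomaly = 977909.72 − 978716.25 + (824.58) = 18.05 mGal
Bouguer slab correction = 0.04193 × 1.84 × 2672.0 = 206.15 mGal
Simple Bouguer anomaly = 18.05 − (206.15) = -188.10 mGal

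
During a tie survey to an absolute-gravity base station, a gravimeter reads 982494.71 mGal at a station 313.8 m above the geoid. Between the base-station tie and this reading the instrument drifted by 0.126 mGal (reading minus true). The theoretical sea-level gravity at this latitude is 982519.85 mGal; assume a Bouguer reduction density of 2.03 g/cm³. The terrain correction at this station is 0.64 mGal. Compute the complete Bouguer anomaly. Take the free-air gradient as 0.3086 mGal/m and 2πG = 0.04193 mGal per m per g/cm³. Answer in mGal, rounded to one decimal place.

Drift-corrected reading = 982494.71 − (0.126) = 982494.584 mGal
Free-air correction = 0.3086 × 313.8 = 96.84 mGal
Free-air anomaly = 982494.584 − 982519.85 + (96.84) = 71.574 mGal
Bouguer slab correction = 0.04193 × 2.03 × 313.8 = 26.71 mGal
Simple Bouguer anomaly = 71.574 − (26.71) = 44.864 mGal
Complete Bouguer anomaly = 44.864 + 0.64 = 45.504 mGal

45.5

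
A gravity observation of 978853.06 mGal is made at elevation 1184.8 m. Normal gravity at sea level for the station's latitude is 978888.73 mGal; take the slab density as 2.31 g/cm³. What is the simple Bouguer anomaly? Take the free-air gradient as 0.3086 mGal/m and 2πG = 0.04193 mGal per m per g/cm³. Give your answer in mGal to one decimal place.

Free-air correction = 0.3086 × 1184.8 = 365.63 mGal
Free-air anomaly = 978853.06 − 978888.73 + (365.63) = 329.96 mGal
Bouguer slab correction = 0.04193 × 2.31 × 1184.8 = 114.76 mGal
Simple Bouguer anomaly = 329.96 − (114.76) = 215.20 mGal

215.2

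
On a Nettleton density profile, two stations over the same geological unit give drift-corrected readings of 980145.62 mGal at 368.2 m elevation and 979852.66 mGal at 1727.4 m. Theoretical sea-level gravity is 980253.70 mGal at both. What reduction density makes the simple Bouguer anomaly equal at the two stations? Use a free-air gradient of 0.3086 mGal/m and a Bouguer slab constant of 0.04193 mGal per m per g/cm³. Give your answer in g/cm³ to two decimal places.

Δg_obs = 979852.66 − 980145.62 = -292.96 mGal over Δh = 1727.4 − 368.2 = 1359.2 m
Equal Bouguer anomalies ⇒ Δg_obs + (0.3086 − 0.04193ρ)·Δh = 0
0.3086 − 0.04193ρ = −Δg_obs/Δh = 0.21554
ρ = (0.3086 − 0.21554) / 0.04193 = 2.22 g/cm³

2.22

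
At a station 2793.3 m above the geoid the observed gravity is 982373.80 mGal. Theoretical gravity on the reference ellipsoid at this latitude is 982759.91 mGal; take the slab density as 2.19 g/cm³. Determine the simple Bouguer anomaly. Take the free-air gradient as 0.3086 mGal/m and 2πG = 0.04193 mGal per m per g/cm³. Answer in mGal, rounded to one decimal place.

Free-air correction = 0.3086 × 2793.3 = 862.01 mGal
Free-air anomaly = 982373.80 − 982759.91 + (862.01) = 475.90 mGal
Bouguer slab correction = 0.04193 × 2.19 × 2793.3 = 256.50 mGal
Simple Bouguer anomaly = 475.90 − (256.50) = 219.40 mGal

219.4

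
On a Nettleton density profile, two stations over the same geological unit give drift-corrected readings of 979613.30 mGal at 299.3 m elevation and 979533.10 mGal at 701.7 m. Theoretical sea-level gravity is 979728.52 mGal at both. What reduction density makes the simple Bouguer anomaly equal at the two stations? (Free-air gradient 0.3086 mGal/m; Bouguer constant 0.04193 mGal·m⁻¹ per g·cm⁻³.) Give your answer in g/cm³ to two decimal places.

Δg_obs = 979533.10 − 979613.30 = -80.20 mGal over Δh = 701.7 − 299.3 = 402.4 m
Equal Bouguer anomalies ⇒ Δg_obs + (0.3086 − 0.04193ρ)·Δh = 0
0.3086 − 0.04193ρ = −Δg_obs/Δh = 0.19930
ρ = (0.3086 − 0.19930) / 0.04193 = 2.61 g/cm³

2.61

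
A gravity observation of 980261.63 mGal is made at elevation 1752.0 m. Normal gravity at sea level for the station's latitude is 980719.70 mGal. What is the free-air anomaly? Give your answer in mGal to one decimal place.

82.6

Free-air correction = 0.3086 × 1752.0 = 540.67 mGal
Free-air anomaly = 980261.63 − 980719.70 + (540.67) = 82.60 mGal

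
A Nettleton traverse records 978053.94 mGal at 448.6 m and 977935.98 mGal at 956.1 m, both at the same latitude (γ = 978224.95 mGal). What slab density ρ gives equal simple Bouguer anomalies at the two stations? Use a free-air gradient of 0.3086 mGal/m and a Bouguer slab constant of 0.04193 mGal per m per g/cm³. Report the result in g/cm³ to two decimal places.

1.82

Δg_obs = 977935.98 − 978053.94 = -117.96 mGal over Δh = 956.1 − 448.6 = 507.5 m
Equal Bouguer anomalies ⇒ Δg_obs + (0.3086 − 0.04193ρ)·Δh = 0
0.3086 − 0.04193ρ = −Δg_obs/Δh = 0.23243
ρ = (0.3086 − 0.23243) / 0.04193 = 1.82 g/cm³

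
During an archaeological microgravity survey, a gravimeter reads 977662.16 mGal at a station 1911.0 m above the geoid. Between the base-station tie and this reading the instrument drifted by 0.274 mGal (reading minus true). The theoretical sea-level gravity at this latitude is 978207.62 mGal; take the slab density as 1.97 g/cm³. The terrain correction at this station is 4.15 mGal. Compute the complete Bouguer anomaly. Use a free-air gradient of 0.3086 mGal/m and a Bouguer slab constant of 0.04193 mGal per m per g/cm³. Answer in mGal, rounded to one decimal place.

Drift-corrected reading = 977662.16 − (0.274) = 977661.886 mGal
Free-air correction = 0.3086 × 1911.0 = 589.73 mGal
Free-air anomaly = 977661.886 − 978207.62 + (589.73) = 43.996 mGal
Bouguer slab correction = 0.04193 × 1.97 × 1911.0 = 157.85 mGal
Simple Bouguer anomaly = 43.996 − (157.85) = -113.854 mGal
Complete Bouguer anomaly = -113.854 + 4.15 = -109.704 mGal

-109.7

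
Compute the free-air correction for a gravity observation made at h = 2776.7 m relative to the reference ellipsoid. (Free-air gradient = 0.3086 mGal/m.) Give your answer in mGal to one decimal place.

856.9

Free-air correction = 0.3086 × 2776.7 = 856.9 mGal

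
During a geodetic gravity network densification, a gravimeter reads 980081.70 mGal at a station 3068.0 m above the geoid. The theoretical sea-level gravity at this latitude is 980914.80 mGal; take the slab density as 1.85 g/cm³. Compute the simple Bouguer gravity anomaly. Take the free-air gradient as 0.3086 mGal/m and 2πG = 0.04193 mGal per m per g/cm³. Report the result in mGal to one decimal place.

Free-air correction = 0.3086 × 3068.0 = 946.78 mGal
Free-air anomaly = 980081.70 − 980914.80 + (946.78) = 113.68 mGal
Bouguer slab correction = 0.04193 × 1.85 × 3068.0 = 237.99 mGal
Simple Bouguer anomaly = 113.68 − (237.99) = -124.31 mGal

-124.3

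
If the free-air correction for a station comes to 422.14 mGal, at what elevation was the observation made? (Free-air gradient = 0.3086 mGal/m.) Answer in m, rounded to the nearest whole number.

1368

h = 422.14 / 0.3086 = 1367.92 m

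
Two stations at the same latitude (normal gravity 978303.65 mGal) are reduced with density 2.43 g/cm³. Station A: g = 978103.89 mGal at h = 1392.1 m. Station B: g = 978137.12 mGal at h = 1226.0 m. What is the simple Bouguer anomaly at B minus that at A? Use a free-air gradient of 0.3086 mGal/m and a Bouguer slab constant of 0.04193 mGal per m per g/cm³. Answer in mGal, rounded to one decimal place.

-1.1

Δg_SB(A) = 978103.89 − 978303.65 + 0.3086×1392.1 − 0.04193×2.43×1392.1 = 88.00 mGal
Δg_SB(B) = 978137.12 − 978303.65 + 0.3086×1226.0 − 0.04193×2.43×1226.0 = 86.90 mGal
Difference = 86.90 − (88.00) = -1.10 mGal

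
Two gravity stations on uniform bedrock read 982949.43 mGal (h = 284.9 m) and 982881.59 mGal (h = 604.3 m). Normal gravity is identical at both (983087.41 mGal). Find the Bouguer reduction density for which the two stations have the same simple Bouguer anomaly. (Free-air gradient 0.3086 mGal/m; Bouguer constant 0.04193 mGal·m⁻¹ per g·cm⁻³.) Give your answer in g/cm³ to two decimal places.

Δg_obs = 982881.59 − 982949.43 = -67.84 mGal over Δh = 604.3 − 284.9 = 319.4 m
Equal Bouguer anomalies ⇒ Δg_obs + (0.3086 − 0.04193ρ)·Δh = 0
0.3086 − 0.04193ρ = −Δg_obs/Δh = 0.21240
ρ = (0.3086 − 0.21240) / 0.04193 = 2.29 g/cm³

2.29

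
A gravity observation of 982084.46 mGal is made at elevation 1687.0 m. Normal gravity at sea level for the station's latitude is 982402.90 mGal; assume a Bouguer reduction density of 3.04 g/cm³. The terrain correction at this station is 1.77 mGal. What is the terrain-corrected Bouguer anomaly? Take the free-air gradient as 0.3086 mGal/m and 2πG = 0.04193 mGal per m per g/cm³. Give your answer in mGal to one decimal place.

-11.1

Free-air correction = 0.3086 × 1687.0 = 520.61 mGal
Free-air anomaly = 982084.46 − 982402.90 + (520.61) = 202.17 mGal
Bouguer slab correction = 0.04193 × 3.04 × 1687.0 = 215.04 mGal
Simple Bouguer anomaly = 202.17 − (215.04) = -12.87 mGal
Complete Bouguer anomaly = -12.87 + 1.77 = -11.10 mGal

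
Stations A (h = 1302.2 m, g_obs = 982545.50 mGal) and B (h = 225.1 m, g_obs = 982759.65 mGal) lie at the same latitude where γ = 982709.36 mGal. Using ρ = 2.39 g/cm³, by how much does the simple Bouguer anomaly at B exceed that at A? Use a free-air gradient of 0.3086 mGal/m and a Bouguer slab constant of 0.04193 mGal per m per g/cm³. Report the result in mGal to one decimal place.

Δg_SB(A) = 982545.50 − 982709.36 + 0.3086×1302.2 − 0.04193×2.39×1302.2 = 107.50 mGal
Δg_SB(B) = 982759.65 − 982709.36 + 0.3086×225.1 − 0.04193×2.39×225.1 = 97.20 mGal
Difference = 97.20 − (107.50) = -10.30 mGal

-10.3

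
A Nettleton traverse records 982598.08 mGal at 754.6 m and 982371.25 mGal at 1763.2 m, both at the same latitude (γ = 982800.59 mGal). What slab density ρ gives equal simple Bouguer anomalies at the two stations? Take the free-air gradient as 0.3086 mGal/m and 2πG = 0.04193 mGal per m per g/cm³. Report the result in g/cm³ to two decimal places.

2.00

Δg_obs = 982371.25 − 982598.08 = -226.83 mGal over Δh = 1763.2 − 754.6 = 1008.6 m
Equal Bouguer anomalies ⇒ Δg_obs + (0.3086 − 0.04193ρ)·Δh = 0
0.3086 − 0.04193ρ = −Δg_obs/Δh = 0.22490
ρ = (0.3086 − 0.22490) / 0.04193 = 2.00 g/cm³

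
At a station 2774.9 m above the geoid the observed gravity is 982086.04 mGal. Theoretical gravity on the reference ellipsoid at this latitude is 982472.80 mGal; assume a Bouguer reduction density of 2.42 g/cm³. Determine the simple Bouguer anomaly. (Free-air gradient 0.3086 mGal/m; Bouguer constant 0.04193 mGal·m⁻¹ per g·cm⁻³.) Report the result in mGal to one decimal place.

188.0

Free-air correction = 0.3086 × 2774.9 = 856.33 mGal
Free-air anomaly = 982086.04 − 982472.80 + (856.33) = 469.57 mGal
Bouguer slab correction = 0.04193 × 2.42 × 2774.9 = 281.57 mGal
Simple Bouguer anomaly = 469.57 − (281.57) = 188.00 mGal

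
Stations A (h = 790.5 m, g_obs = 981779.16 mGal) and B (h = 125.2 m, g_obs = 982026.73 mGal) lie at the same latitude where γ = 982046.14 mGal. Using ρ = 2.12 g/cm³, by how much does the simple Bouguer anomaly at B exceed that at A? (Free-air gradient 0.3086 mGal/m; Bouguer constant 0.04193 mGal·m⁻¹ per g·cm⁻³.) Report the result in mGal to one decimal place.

101.4

Δg_SB(A) = 981779.16 − 982046.14 + 0.3086×790.5 − 0.04193×2.12×790.5 = -93.30 mGal
Δg_SB(B) = 982026.73 − 982046.14 + 0.3086×125.2 − 0.04193×2.12×125.2 = 8.10 mGal
Difference = 8.10 − (-93.30) = 101.40 mGal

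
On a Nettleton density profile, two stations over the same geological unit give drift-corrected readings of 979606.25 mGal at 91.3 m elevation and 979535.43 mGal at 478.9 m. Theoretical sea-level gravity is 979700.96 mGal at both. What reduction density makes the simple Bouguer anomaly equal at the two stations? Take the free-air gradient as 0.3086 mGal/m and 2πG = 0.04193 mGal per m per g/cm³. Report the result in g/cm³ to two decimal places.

3.00

Δg_obs = 979535.43 − 979606.25 = -70.82 mGal over Δh = 478.9 − 91.3 = 387.6 m
Equal Bouguer anomalies ⇒ Δg_obs + (0.3086 − 0.04193ρ)·Δh = 0
0.3086 − 0.04193ρ = −Δg_obs/Δh = 0.18271
ρ = (0.3086 − 0.18271) / 0.04193 = 3.00 g/cm³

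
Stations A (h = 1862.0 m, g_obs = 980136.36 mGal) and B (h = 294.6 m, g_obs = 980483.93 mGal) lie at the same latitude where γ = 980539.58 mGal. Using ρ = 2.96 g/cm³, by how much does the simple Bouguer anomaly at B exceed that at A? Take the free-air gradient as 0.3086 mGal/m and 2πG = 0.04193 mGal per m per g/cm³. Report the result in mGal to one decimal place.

58.4

Δg_SB(A) = 980136.36 − 980539.58 + 0.3086×1862.0 − 0.04193×2.96×1862.0 = -59.70 mGal
Δg_SB(B) = 980483.93 − 980539.58 + 0.3086×294.6 − 0.04193×2.96×294.6 = -1.30 mGal
Difference = -1.30 − (-59.70) = 58.40 mGal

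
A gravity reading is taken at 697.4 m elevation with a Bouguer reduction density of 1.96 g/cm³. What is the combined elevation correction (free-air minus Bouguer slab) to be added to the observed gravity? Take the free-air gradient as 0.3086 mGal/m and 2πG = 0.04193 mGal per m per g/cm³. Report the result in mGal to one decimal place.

157.9

Combined gradient = 0.3086 − 0.04193 × 1.96 = 0.2264172 mGal/m
Combined elevation correction = 0.2264172 × 697.4 = 157.9 mGal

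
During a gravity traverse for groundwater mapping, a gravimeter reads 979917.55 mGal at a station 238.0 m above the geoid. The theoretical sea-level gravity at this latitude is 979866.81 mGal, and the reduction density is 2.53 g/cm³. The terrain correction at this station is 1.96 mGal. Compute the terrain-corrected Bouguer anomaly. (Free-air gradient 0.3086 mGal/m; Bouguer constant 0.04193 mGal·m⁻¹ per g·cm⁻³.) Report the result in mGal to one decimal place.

Free-air correction = 0.3086 × 238.0 = 73.45 mGal
Free-air anomaly = 979917.55 − 979866.81 + (73.45) = 124.19 mGal
Bouguer slab correction = 0.04193 × 2.53 × 238.0 = 25.25 mGal
Simple Bouguer anomaly = 124.19 − (25.25) = 98.94 mGal
Complete Bouguer anomaly = 98.94 + 1.96 = 100.90 mGal

100.9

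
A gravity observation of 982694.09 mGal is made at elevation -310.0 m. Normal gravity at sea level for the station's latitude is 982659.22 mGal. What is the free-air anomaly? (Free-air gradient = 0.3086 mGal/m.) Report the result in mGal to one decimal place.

Free-air correction = 0.3086 × -310.0 = -95.67 mGal
Free-air anomaly = 982694.09 − 982659.22 + (-95.67) = -60.80 mGal

-60.8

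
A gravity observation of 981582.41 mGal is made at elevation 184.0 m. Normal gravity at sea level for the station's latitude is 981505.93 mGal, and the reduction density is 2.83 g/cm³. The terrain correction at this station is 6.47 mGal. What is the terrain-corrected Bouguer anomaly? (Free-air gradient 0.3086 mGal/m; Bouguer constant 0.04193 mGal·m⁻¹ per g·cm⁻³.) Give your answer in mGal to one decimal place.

Free-air correction = 0.3086 × 184.0 = 56.78 mGal
Free-air anomaly = 981582.41 − 981505.93 + (56.78) = 133.26 mGal
Bouguer slab correction = 0.04193 × 2.83 × 184.0 = 21.83 mGal
Simple Bouguer anomaly = 133.26 − (21.83) = 111.43 mGal
Complete Bouguer anomaly = 111.43 + 6.47 = 117.90 mGal

117.9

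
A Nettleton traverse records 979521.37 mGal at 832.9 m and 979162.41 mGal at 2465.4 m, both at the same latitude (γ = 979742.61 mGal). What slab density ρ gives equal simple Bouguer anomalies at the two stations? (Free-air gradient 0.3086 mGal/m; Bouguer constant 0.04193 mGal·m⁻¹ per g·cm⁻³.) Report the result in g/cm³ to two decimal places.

2.12

Δg_obs = 979162.41 − 979521.37 = -358.96 mGal over Δh = 2465.4 − 832.9 = 1632.5 m
Equal Bouguer anomalies ⇒ Δg_obs + (0.3086 − 0.04193ρ)·Δh = 0
0.3086 − 0.04193ρ = −Δg_obs/Δh = 0.21988
ρ = (0.3086 − 0.21988) / 0.04193 = 2.12 g/cm³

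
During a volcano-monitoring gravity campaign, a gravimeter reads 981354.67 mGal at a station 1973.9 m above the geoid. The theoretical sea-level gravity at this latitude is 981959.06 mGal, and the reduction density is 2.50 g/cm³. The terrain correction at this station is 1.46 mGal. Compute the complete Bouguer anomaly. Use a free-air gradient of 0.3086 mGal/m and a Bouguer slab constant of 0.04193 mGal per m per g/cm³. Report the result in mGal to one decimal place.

-200.7

Free-air correction = 0.3086 × 1973.9 = 609.15 mGal
Free-air anomaly = 981354.67 − 981959.06 + (609.15) = 4.76 mGal
Bouguer slab correction = 0.04193 × 2.50 × 1973.9 = 206.91 mGal
Simple Bouguer anomaly = 4.76 − (206.91) = -202.15 mGal
Complete Bouguer anomaly = -202.15 + 1.46 = -200.69 mGal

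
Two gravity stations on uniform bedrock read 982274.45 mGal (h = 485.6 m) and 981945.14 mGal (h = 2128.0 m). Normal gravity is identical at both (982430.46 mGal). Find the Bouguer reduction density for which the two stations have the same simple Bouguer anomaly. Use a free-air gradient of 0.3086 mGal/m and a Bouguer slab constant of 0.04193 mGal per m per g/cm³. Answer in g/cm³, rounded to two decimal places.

2.58

Δg_obs = 981945.14 − 982274.45 = -329.31 mGal over Δh = 2128.0 − 485.6 = 1642.4 m
Equal Bouguer anomalies ⇒ Δg_obs + (0.3086 − 0.04193ρ)·Δh = 0
0.3086 − 0.04193ρ = −Δg_obs/Δh = 0.20051
ρ = (0.3086 − 0.20051) / 0.04193 = 2.58 g/cm³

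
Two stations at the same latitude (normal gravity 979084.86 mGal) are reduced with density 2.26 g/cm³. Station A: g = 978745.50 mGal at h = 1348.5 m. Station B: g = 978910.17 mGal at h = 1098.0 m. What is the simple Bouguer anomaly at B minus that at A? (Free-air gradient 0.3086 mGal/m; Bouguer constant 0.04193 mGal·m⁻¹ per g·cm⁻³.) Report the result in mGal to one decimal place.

111.1

Δg_SB(A) = 978745.50 − 979084.86 + 0.3086×1348.5 − 0.04193×2.26×1348.5 = -51.00 mGal
Δg_SB(B) = 978910.17 − 979084.86 + 0.3086×1098.0 − 0.04193×2.26×1098.0 = 60.10 mGal
Difference = 60.10 − (-51.00) = 111.10 mGal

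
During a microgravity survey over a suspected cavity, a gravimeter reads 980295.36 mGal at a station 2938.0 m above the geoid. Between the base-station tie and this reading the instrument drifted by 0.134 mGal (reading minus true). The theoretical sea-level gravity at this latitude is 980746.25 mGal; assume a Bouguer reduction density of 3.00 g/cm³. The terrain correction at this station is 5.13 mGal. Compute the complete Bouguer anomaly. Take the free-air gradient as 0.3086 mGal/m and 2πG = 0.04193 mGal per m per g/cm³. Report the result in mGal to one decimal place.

Drift-corrected reading = 980295.36 − (0.134) = 980295.226 mGal
Free-air correction = 0.3086 × 2938.0 = 906.67 mGal
Free-air anomaly = 980295.226 − 980746.25 + (906.67) = 455.646 mGal
Bouguer slab correction = 0.04193 × 3.00 × 2938.0 = 369.57 mGal
Simple Bouguer anomaly = 455.646 − (369.57) = 86.076 mGal
Complete Bouguer anomaly = 86.076 + 5.13 = 91.206 mGal

91.2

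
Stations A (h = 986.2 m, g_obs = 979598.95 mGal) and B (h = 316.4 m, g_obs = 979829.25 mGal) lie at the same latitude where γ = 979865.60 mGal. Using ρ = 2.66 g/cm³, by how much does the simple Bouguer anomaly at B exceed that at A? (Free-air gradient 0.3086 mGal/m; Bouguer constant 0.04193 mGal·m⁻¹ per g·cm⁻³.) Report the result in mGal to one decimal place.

98.3

Δg_SB(A) = 979598.95 − 979865.60 + 0.3086×986.2 − 0.04193×2.66×986.2 = -72.30 mGal
Δg_SB(B) = 979829.25 − 979865.60 + 0.3086×316.4 − 0.04193×2.66×316.4 = 26.00 mGal
Difference = 26.00 − (-72.30) = 98.30 mGal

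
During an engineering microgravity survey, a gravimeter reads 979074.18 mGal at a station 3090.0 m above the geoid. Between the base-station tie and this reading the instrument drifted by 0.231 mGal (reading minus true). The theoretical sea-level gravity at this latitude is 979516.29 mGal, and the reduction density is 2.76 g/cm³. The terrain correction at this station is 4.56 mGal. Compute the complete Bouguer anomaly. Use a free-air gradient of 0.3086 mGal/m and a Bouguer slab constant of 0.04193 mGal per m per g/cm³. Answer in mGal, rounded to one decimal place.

Drift-corrected reading = 979074.18 − (0.231) = 979073.949 mGal
Free-air correction = 0.3086 × 3090.0 = 953.57 mGal
Free-air anomaly = 979073.949 − 979516.29 + (953.57) = 511.229 mGal
Bouguer slab correction = 0.04193 × 2.76 × 3090.0 = 357.60 mGal
Simple Bouguer anomaly = 511.229 − (357.60) = 153.629 mGal
Complete Bouguer anomaly = 153.629 + 4.56 = 158.189 mGal

158.2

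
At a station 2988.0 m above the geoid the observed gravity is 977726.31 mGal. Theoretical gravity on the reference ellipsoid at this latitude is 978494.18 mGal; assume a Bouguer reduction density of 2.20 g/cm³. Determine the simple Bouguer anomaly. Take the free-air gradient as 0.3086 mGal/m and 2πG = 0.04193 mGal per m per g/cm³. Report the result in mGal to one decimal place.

Free-air correction = 0.3086 × 2988.0 = 922.10 mGal
Free-air anomaly = 977726.31 − 978494.18 + (922.10) = 154.23 mGal
Bouguer slab correction = 0.04193 × 2.20 × 2988.0 = 275.63 mGal
Simple Bouguer anomaly = 154.23 − (275.63) = -121.40 mGal

-121.4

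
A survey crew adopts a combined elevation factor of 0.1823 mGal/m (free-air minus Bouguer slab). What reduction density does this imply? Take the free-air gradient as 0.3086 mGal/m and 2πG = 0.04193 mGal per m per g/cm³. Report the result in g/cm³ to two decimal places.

3.01

0.1823 = 0.3086 − 0.04193 × ρ
ρ = (0.3086 − 0.1823) / 0.04193 = 3.01 g/cm³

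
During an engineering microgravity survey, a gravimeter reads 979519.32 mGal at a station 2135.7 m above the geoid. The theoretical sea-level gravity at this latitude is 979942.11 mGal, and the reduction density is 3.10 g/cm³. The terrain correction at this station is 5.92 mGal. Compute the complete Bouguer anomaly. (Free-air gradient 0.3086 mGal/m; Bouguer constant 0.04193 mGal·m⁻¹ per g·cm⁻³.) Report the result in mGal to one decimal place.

Free-air correction = 0.3086 × 2135.7 = 659.08 mGal
Free-air anomaly = 979519.32 − 979942.11 + (659.08) = 236.29 mGal
Bouguer slab correction = 0.04193 × 3.10 × 2135.7 = 277.60 mGal
Simple Bouguer anomaly = 236.29 − (277.60) = -41.31 mGal
Complete Bouguer anomaly = -41.31 + 5.92 = -35.39 mGal

-35.4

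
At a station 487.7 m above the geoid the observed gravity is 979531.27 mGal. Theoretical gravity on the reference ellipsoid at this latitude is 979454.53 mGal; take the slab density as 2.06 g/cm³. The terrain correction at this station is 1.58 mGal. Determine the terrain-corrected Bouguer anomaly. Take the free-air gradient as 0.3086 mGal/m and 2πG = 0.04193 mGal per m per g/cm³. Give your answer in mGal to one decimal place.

186.7

Free-air correction = 0.3086 × 487.7 = 150.50 mGal
Free-air anomaly = 979531.27 − 979454.53 + (150.50) = 227.24 mGal
Bouguer slab correction = 0.04193 × 2.06 × 487.7 = 42.13 mGal
Simple Bouguer anomaly = 227.24 − (42.13) = 185.11 mGal
Complete Bouguer anomaly = 185.11 + 1.58 = 186.69 mGal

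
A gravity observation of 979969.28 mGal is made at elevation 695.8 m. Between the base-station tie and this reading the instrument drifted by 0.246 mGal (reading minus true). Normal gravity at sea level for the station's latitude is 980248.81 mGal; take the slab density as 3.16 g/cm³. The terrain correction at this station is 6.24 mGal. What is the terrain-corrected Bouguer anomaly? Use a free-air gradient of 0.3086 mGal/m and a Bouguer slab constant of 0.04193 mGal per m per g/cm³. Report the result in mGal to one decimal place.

-151.0

Drift-corrected reading = 979969.28 − (0.246) = 979969.034 mGal
Free-air correction = 0.3086 × 695.8 = 214.72 mGal
Free-air anomaly = 979969.034 − 980248.81 + (214.72) = -65.056 mGal
Bouguer slab correction = 0.04193 × 3.16 × 695.8 = 92.19 mGal
Simple Bouguer anomaly = -65.056 − (92.19) = -157.246 mGal
Complete Bouguer anomaly = -157.246 + 6.24 = -151.006 mGal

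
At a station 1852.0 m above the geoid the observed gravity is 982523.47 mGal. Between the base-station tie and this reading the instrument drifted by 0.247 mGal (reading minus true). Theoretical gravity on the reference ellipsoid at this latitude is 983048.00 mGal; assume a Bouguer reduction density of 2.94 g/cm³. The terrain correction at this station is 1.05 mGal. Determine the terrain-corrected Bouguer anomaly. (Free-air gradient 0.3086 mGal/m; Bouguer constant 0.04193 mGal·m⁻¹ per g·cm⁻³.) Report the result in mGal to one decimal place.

Drift-corrected reading = 982523.47 − (0.247) = 982523.223 mGal
Free-air correction = 0.3086 × 1852.0 = 571.53 mGal
Free-air anomaly = 982523.223 − 983048.00 + (571.53) = 46.753 mGal
Bouguer slab correction = 0.04193 × 2.94 × 1852.0 = 228.30 mGal
Simple Bouguer anomaly = 46.753 − (228.30) = -181.547 mGal
Complete Bouguer anomaly = -181.547 + 1.05 = -180.497 mGal

-180.5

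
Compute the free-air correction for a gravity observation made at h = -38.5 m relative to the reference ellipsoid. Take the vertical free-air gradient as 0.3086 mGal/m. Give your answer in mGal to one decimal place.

-11.9

Free-air correction = 0.3086 × -38.5 = -11.9 mGal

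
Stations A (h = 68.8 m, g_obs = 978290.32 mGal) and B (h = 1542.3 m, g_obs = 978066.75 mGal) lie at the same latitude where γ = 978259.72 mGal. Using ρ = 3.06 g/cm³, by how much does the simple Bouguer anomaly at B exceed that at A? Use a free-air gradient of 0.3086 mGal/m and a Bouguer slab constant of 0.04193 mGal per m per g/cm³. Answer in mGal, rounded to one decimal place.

42.1

Δg_SB(A) = 978290.32 − 978259.72 + 0.3086×68.8 − 0.04193×3.06×68.8 = 43.00 mGal
Δg_SB(B) = 978066.75 − 978259.72 + 0.3086×1542.3 − 0.04193×3.06×1542.3 = 85.10 mGal
Difference = 85.10 − (43.00) = 42.10 mGal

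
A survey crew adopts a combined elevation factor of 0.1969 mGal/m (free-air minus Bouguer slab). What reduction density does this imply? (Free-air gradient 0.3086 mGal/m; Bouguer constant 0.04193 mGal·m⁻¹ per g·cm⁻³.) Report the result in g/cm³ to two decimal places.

2.66

0.1969 = 0.3086 − 0.04193 × ρ
ρ = (0.3086 − 0.1969) / 0.04193 = 2.66 g/cm³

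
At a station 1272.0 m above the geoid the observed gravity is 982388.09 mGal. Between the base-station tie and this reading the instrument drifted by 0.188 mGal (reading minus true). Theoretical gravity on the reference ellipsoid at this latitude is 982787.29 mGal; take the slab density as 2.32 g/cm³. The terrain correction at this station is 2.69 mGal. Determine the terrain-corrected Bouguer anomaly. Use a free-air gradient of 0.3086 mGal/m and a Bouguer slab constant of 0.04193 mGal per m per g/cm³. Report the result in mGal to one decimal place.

-127.9

Drift-corrected reading = 982388.09 − (0.188) = 982387.902 mGal
Free-air correction = 0.3086 × 1272.0 = 392.54 mGal
Free-air anomaly = 982387.902 − 982787.29 + (392.54) = -6.848 mGal
Bouguer slab correction = 0.04193 × 2.32 × 1272.0 = 123.74 mGal
Simple Bouguer anomaly = -6.848 − (123.74) = -130.588 mGal
Complete Bouguer anomaly = -130.588 + 2.69 = -127.898 mGal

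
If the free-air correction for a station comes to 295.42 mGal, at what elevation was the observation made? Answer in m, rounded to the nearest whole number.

h = 295.42 / 0.3086 = 957.29 m

957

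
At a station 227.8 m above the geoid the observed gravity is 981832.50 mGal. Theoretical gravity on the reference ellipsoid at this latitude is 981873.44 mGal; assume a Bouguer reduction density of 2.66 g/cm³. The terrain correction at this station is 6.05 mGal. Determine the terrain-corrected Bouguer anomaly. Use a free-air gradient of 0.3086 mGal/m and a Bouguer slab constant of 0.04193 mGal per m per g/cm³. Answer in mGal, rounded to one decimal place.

Free-air correction = 0.3086 × 227.8 = 70.30 mGal
Free-air anomaly = 981832.50 − 981873.44 + (70.30) = 29.36 mGal
Bouguer slab correction = 0.04193 × 2.66 × 227.8 = 25.41 mGal
Simple Bouguer anomaly = 29.36 − (25.41) = 3.95 mGal
Complete Bouguer anomaly = 3.95 + 6.05 = 10.00 mGal

10.0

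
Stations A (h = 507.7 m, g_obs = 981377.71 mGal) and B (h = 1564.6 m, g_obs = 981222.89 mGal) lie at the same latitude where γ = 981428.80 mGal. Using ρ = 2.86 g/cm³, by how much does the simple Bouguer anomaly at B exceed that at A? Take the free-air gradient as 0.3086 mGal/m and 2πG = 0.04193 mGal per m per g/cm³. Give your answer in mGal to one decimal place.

44.6

Δg_SB(A) = 981377.71 − 981428.80 + 0.3086×507.7 − 0.04193×2.86×507.7 = 44.70 mGal
Δg_SB(B) = 981222.89 − 981428.80 + 0.3086×1564.6 − 0.04193×2.86×1564.6 = 89.30 mGal
Difference = 89.30 − (44.70) = 44.60 mGal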